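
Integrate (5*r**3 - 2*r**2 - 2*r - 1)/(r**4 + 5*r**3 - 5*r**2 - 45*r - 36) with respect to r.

55*log(r - 3)/84 + log(r + 1)/4 - 37*log(r + 3)/3 + 115*log(r + 4)/7 + C

Factor the denominator: (r - 3)*(r + 1)*(r + 3)*(r + 4).
Partial-fraction decomposition: 115/(7*(r + 4)) - 37/(3*(r + 3)) + 1/(4*(r + 1)) + 55/(84*(r - 3)).
Integrate each term: A/(r−a) contributes A·log|r−a|.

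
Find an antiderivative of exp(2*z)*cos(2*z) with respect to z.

Let I denote the integral. Integrate by parts with u = cos(2*z), dv = exp(2*z) dz, so v = exp(2*z)/2: I = exp(2*z)*cos(2*z)/2 + ∫ exp(2*z)*sin(2*z) dz.
Apply parts again with u = sin(2*z), dv = exp(2*z) dz: ∫ exp(2*z)*sin(2*z) dz = exp(2*z)*sin(2*z)/2 − I. Substituting back brings back I: I = exp(2*z)*sin(2*z)/2 + exp(2*z)*cos(2*z)/2 − I.
Solving for I: (1 + 1)·I equals the remaining terms, so I = (1/2)·(exp(2*z)*sin(2*z)/2 + exp(2*z)*cos(2*z)/2).

exp(2*z)*sin(2*z)/4 + exp(2*z)*cos(2*z)/4 + C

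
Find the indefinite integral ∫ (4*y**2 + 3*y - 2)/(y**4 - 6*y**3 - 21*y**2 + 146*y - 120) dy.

Factor the denominator: (y - 6)*(y - 4)*(y - 1)*(y + 5).
Partial-fraction decomposition: -83/(594*(y + 5)) + 1/(18*(y - 1)) - 37/(27*(y - 4)) + 16/(11*(y - 6)).
Integrate each term: A/(y−a) contributes A·log|y−a|.

16*log(y - 6)/11 - 37*log(y - 4)/27 + log(y - 1)/18 - 83*log(y + 5)/594 + C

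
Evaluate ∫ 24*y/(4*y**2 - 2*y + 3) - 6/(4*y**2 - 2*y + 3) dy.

3*log(4*y**2 - 2*y + 3) + C

Let u = 4*y**2 - 2*y + 3, so du = (8*y - 2) dy.
Rewriting, the integral becomes 3·∫ 1/u du = 3·log(u).
Substituting back, u = 4*y**2 - 2*y + 3.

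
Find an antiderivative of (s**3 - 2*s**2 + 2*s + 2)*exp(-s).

Use integration by parts with u = s**3 - 2*s**2 + 2*s + 2, dv = exp(-s) ds, so v = -exp(-s).
Apply parts 3 times (tabular method): alternate signs, differentiate u down to 0, integrate dv up.

(-s**3 - s**2 - 4*s - 6)*exp(-s) + C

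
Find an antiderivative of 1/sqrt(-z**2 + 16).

Substitute z = 4·sin(θ), so dz = 4·cos(θ) dθ and the radical becomes sqrt(-z**2 + 16) = 4·cos(θ) by the Pythagorean identity.
Integrate the resulting trig expression in θ, then back-substitute θ = asin(z/4), sin(θ) = z/4, cos(θ) = sqrt(-z**2 + 16)/4 (absorbing any constant into C).

asin(z/4) + C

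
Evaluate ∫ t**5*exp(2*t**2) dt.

Let u = t², du = 2t dt; rewrite as (1/2)∫ u^2·exp(2u) du.
Now integrate by parts 2 times.

(2*t**4 - 2*t**2 + 1)*exp(2*t**2)/8 + C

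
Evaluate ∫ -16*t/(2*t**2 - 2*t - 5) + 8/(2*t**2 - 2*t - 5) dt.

Let u = 2*t**2 - 2*t - 5, so du = (4*t - 2) dt.
Rewriting, the integral becomes -4·∫ 1/u du = -4·log(u).
Substituting back, u = 2*t**2 - 2*t - 5.

-4*log(2*t**2 - 2*t - 5) + C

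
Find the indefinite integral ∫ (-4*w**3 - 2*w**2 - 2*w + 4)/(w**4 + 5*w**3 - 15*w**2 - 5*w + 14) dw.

-40*log(w - 2)/27 + log(w - 1)/4 + 2*log(w + 1)/9 - 323*log(w + 7)/108 + C

Factor the denominator: (w - 2)*(w - 1)*(w + 1)*(w + 7).
Partial-fraction decomposition: -323/(108*(w + 7)) + 2/(9*(w + 1)) + 1/(4*(w - 1)) - 40/(27*(w - 2)).
Integrate each term: A/(w−a) contributes A·log|w−a|.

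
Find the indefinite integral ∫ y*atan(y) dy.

y**2*atan(y)/2 - y/2 + atan(y)/2 + C

Use integration by parts with u = arctan(y), dv = y dy.
Then du = 1/(y**2 + 1) dy.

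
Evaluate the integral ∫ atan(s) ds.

s*atan(s) - log(s**2 + 1)/2 + C

Use integration by parts with u = arctan(s), dv = ds.
Then du = 1/(s**2 + 1) ds.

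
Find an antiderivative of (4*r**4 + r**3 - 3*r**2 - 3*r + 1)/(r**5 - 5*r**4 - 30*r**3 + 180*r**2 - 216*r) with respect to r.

-log(r)/216 + 5275*log(r - 6)/864 - 316*log(r - 3)/81 + 55*log(r - 2)/64 + 4879*log(r + 6)/5184 + C

Factor the denominator: r*(r - 6)*(r - 3)*(r - 2)*(r + 6).
Partial-fraction decomposition: 4879/(5184*(r + 6)) + 55/(64*(r - 2)) - 316/(81*(r - 3)) + 5275/(864*(r - 6)) - 1/(216*r).
Integrate each term: A/(r−a) contributes A·log|r−a|.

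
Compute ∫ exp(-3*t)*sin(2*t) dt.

-3*exp(-3*t)*sin(2*t)/13 - 2*exp(-3*t)*cos(2*t)/13 + C

Let I denote the integral. Integrate by parts with u = sin(2*t), dv = exp(-3*t) dt, so v = -exp(-3*t)/3: I = -exp(-3*t)*sin(2*t)/3 + (2/3)·∫ exp(-3*t)*cos(2*t) dt.
Apply parts again with u = cos(2*t), dv = exp(-3*t) dt: ∫ exp(-3*t)*cos(2*t) dt = -exp(-3*t)*cos(2*t)/3 − (2/3)·I. Substituting back brings back I: I = -exp(-3*t)*sin(2*t)/3 - 2*exp(-3*t)*cos(2*t)/9 − (4/9)·I.
Solving for I: (1 + 4/9)·I equals the remaining terms, so I = (9/13)·(-exp(-3*t)*sin(2*t)/3 - 2*exp(-3*t)*cos(2*t)/9).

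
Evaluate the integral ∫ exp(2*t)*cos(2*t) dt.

exp(2*t)*sin(2*t)/4 + exp(2*t)*cos(2*t)/4 + C

Let I denote the integral. Integrate by parts with u = cos(2*t), dv = exp(2*t) dt, so v = exp(2*t)/2: I = exp(2*t)*cos(2*t)/2 + ∫ exp(2*t)*sin(2*t) dt.
Apply parts again with u = sin(2*t), dv = exp(2*t) dt: ∫ exp(2*t)*sin(2*t) dt = exp(2*t)*sin(2*t)/2 − I. Substituting back brings back I: I = exp(2*t)*sin(2*t)/2 + exp(2*t)*cos(2*t)/2 − I.
Solving for I: (1 + 1)·I equals the remaining terms, so I = (1/2)·(exp(2*t)*sin(2*t)/2 + exp(2*t)*cos(2*t)/2).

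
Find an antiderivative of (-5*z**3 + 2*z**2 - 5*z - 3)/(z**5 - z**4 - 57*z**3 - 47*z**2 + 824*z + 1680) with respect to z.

-331*log(z - 7)/484 + 67*log(z - 5)/144 + 33*log(z + 3)/16 - 2008*log(z + 4)/1089 + 41/(11*z + 44) + C

Factor the denominator: (z - 7)*(z - 5)*(z + 3)*(z + 4)**2.
Partial-fraction decomposition: -2008/(1089*(z + 4)) - 41/(11*(z + 4)**2) + 33/(16*(z + 3)) + 67/(144*(z - 5)) - 331/(484*(z - 7)).
Integrate each term; A/(z−a) gives A·log|z−a|; A/(z−a)² gives −A/(z−a).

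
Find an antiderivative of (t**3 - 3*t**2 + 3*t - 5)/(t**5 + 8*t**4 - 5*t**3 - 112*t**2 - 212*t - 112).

Factor the denominator: (t - 4)*(t + 1)*(t + 2)**2*(t + 7).
Partial-fraction decomposition: -86/(275*(t + 7)) - 89/(900*(t + 2)) - 31/(30*(t + 2)**2) + 2/(5*(t + 1)) + 23/(1980*(t - 4)).
Integrate each term; A/(t−a) gives A·log|t−a|; A/(t−a)² gives −A/(t−a).

23*log(t - 4)/1980 + 2*log(t + 1)/5 - 89*log(t + 2)/900 - 86*log(t + 7)/275 + 31/(30*t + 60) + C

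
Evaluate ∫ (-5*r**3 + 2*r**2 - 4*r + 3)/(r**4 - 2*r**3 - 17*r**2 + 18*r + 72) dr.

-43*log(r - 4)/6 + 21*log(r - 3)/5 + 59*log(r + 2)/30 - 4*log(r + 3) + C

Factor the denominator: (r - 4)*(r - 3)*(r + 2)*(r + 3).
Partial-fraction decomposition: -4/(r + 3) + 59/(30*(r + 2)) + 21/(5*(r - 3)) - 43/(6*(r - 4)).
Integrate each term: A/(r−a) contributes A·log|r−a|.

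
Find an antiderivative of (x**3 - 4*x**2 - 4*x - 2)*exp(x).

Use integration by parts with u = x**3 - 4*x**2 - 4*x - 2, dv = exp(x) dx, so v = exp(x).
Apply parts 3 times (tabular method): alternate signs, differentiate u down to 0, integrate dv up.

(x**3 - 7*x**2 + 10*x - 12)*exp(x) + C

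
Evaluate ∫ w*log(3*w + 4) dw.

Use integration by parts with u = log(3*w + 4), dv = w dw.
Then du = 3/(3*w + 4) dw and v = w**2/2.

w**2*log(3*w + 4)/2 - w**2/4 + 2*w/3 - 8*log(3*w + 4)/9 + C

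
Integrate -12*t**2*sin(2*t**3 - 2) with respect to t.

2*cos(2*t**3 - 2) + C

Let u = 2*t**3 - 2, so du = (6*t**2) dt.
Rewriting, the integral becomes -2·∫ sin(u) du = -2·-cos(u).
Substituting back, u = 2*t**3 - 2.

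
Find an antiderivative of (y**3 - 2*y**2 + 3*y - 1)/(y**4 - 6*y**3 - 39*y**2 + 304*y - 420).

Factor the denominator: (y - 6)*(y - 5)*(y - 2)*(y + 7).
Partial-fraction decomposition: 463/(1404*(y + 7)) + 5/(108*(y - 2)) - 89/(36*(y - 5)) + 161/(52*(y - 6)).
Integrate each term: A/(y−a) contributes A·log|y−a|.

161*log(y - 6)/52 - 89*log(y - 5)/36 + 5*log(y - 2)/108 + 463*log(y + 7)/1404 + C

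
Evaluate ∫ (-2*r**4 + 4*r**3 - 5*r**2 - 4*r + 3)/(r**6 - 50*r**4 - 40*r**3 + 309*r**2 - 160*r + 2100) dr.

Factor the denominator: (r - 7)*(r - 3)*(r + 5)**2*(r**2 + 4).
Partial-fraction decomposition: -(15500*r + 3613)/(579449*(r**2 + 4)) + 55949/(484416*(r + 5)) - 463/(696*(r + 5)**2) + 27/(832*(r - 3)) - 925/(7632*(r - 7)).
Integrate each term; A/(r−a) gives A·log|r−a|; the (Br+D)/(r²+p²) term gives a log and an atan.

-925*log(r - 7)/7632 + 27*log(r - 3)/832 + 55949*log(r + 5)/484416 - 7750*log(r**2 + 4)/579449 - 3613*atan(r/2)/1158898 + 463/(696*r + 3480) + C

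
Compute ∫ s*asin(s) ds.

Use integration by parts with u = arcsin(s), dv = s ds.
Then du = 1/sqrt(-s**2 + 1) ds.

s**2*asin(s)/2 + s*sqrt(-s**2 + 1)/4 - asin(s)/4 + C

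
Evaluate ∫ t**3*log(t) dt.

t**4*log(t)/4 - t**4/16 + C

Use integration by parts with u = log(t), dv = t**3 dt.
Then du = 1/t dt and v = t**4/4.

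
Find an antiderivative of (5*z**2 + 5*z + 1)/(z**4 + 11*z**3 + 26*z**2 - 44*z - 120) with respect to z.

31*log(z - 2)/224 - 11*log(z + 2)/48 + 101*log(z + 5)/21 - 151*log(z + 6)/32 + C

Factor the denominator: (z - 2)*(z + 2)*(z + 5)*(z + 6).
Partial-fraction decomposition: -151/(32*(z + 6)) + 101/(21*(z + 5)) - 11/(48*(z + 2)) + 31/(224*(z - 2)).
Integrate each term: A/(z−a) contributes A·log|z−a|.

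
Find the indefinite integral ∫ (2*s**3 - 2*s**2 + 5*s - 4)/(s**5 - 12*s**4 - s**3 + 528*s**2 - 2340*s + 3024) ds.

-3010*log(s - 6)/1521 + 28*log(s - 4)/11 - 47*log(s - 3)/90 - 823*log(s + 7)/18590 - 193/(39*s - 234) + C

Factor the denominator: (s - 6)**2*(s - 4)*(s - 3)*(s + 7).
Partial-fraction decomposition: -823/(18590*(s + 7)) - 47/(90*(s - 3)) + 28/(11*(s - 4)) - 3010/(1521*(s - 6)) + 193/(39*(s - 6)**2).
Integrate each term; A/(s−a) gives A·log|s−a|; A/(s−a)² gives −A/(s−a).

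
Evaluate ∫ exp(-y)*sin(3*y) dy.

-exp(-y)*sin(3*y)/10 - 3*exp(-y)*cos(3*y)/10 + C

Let I denote the integral. Integrate by parts with u = sin(3*y), dv = exp(-y) dy, so v = -exp(-y): I = -exp(-y)*sin(3*y) + 3·∫ exp(-y)*cos(3*y) dy.
Apply parts again with u = cos(3*y), dv = exp(-y) dy: ∫ exp(-y)*cos(3*y) dy = -exp(-y)*cos(3*y) − 3·I. Substituting back brings back I: I = -exp(-y)*sin(3*y) - 3*exp(-y)*cos(3*y) − 9·I.
Solving for I: (1 + 9)·I equals the remaining terms, so I = (1/10)·(-exp(-y)*sin(3*y) - 3*exp(-y)*cos(3*y)).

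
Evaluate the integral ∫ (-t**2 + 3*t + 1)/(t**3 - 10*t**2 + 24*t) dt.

log(t)/24 - 17*log(t - 6)/12 + 3*log(t - 4)/8 + C

Factor the denominator: t*(t - 6)*(t - 4).
Partial-fraction decomposition: 3/(8*(t - 4)) - 17/(12*(t - 6)) + 1/(24*t).
Integrate each term: A/(t−a) contributes A·log|t−a|.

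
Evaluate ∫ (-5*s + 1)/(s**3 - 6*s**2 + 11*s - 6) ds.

-7*log(s - 3) + 9*log(s - 2) - 2*log(s - 1) + C

Factor the denominator: (s - 3)*(s - 2)*(s - 1).
Partial-fraction decomposition: -2/(s - 1) + 9/(s - 2) - 7/(s - 3).
Integrate each term: A/(s−a) contributes A·log|s−a|.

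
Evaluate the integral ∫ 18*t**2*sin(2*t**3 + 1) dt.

-3*cos(2*t**3 + 1) + C

Let u = 2*t**3 + 1, so du = (6*t**2) dt.
Rewriting, the integral becomes 3·∫ sin(u) du = 3·-cos(u).
Substituting back, u = 2*t**3 + 1.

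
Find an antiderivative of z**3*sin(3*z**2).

-z**2*cos(3*z**2)/6 + sin(3*z**2)/18 + C

Let u = z², du = 2z dz; rewrite as (1/2)∫ u^1·sin(3u) du.
Now integrate by parts 1 time.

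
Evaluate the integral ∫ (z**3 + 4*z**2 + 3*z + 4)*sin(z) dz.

Use integration by parts with u = z**3 + 4*z**2 + 3*z + 4, dv = sin(z) dz, so v = -cos(z).
Apply parts 3 times (tabular method): alternate signs, differentiate u down to 0, integrate dv up.

-z**3*cos(z) + 3*z**2*sin(z) - 4*z**2*cos(z) + 8*z*sin(z) + 3*z*cos(z) - 3*sin(z) + 4*cos(z) + C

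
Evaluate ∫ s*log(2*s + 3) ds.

Use integration by parts with u = log(2*s + 3), dv = s ds.
Then du = 2/(2*s + 3) ds and v = s**2/2.

s**2*log(2*s + 3)/2 - s**2/4 + 3*s/4 - 9*log(2*s + 3)/8 + C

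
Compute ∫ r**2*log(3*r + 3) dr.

r**3*log(3*r + 3)/3 - r**3/9 + r**2/6 - r/3 + log(r + 1)/3 + C

Use integration by parts with u = log(3*r + 3), dv = r**2 dr.
Then du = 3/(3*r + 3) dr and v = r**3/3.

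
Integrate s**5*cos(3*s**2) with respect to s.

Let u = s², du = 2s ds; rewrite as (1/2)∫ u^2·cos(3u) du.
Now integrate by parts 2 times.

s**4*sin(3*s**2)/6 + s**2*cos(3*s**2)/9 - sin(3*s**2)/27 + C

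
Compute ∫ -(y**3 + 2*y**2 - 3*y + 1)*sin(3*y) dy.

y**3*cos(3*y)/3 - y**2*sin(3*y)/3 + 2*y**2*cos(3*y)/3 - 4*y*sin(3*y)/9 - 11*y*cos(3*y)/9 + 11*sin(3*y)/27 + 5*cos(3*y)/27 + C

Use integration by parts with u = y**3 + 2*y**2 - 3*y + 1, dv = -sin(3*y) dy, so v = cos(3*y)/3.
Apply parts 3 times (tabular method): alternate signs, differentiate u down to 0, integrate dv up.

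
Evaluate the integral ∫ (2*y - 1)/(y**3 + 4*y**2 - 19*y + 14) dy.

Factor the denominator: (y - 2)*(y - 1)*(y + 7).
Partial-fraction decomposition: -5/(24*(y + 7)) - 1/(8*(y - 1)) + 1/(3*(y - 2)).
Integrate each term: A/(y−a) contributes A·log|y−a|.

log(y - 2)/3 - log(y - 1)/8 - 5*log(y + 7)/24 + C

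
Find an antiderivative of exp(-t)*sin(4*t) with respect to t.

-exp(-t)*sin(4*t)/17 - 4*exp(-t)*cos(4*t)/17 + C

Let I denote the integral. Integrate by parts with u = sin(4*t), dv = exp(-t) dt, so v = -exp(-t): I = -exp(-t)*sin(4*t) + 4·∫ exp(-t)*cos(4*t) dt.
Apply parts again with u = cos(4*t), dv = exp(-t) dt: ∫ exp(-t)*cos(4*t) dt = -exp(-t)*cos(4*t) − 4·I. Substituting back brings back I: I = -exp(-t)*sin(4*t) - 4*exp(-t)*cos(4*t) − 16·I.
Solving for I: (1 + 16)·I equals the remaining terms, so I = (1/17)·(-exp(-t)*sin(4*t) - 4*exp(-t)*cos(4*t)).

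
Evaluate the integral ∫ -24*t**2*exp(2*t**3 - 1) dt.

-4*exp(2*t**3 - 1) + C

Let u = 2*t**3 - 1, so du = (6*t**2) dt.
Rewriting, the integral becomes -4·∫ e^u du = -4·e^u.
Substituting back, u = 2*t**3 - 1.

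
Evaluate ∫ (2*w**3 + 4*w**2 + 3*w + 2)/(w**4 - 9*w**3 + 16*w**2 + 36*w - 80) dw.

Factor the denominator: (w - 5)*(w - 4)*(w - 2)*(w + 2).
Partial-fraction decomposition: 1/(42*(w + 2)) + 5/(3*(w - 2)) - 103/(6*(w - 4)) + 367/(21*(w - 5)).
Integrate each term: A/(w−a) contributes A·log|w−a|.

367*log(w - 5)/21 - 103*log(w - 4)/6 + 5*log(w - 2)/3 + log(w + 2)/42 + C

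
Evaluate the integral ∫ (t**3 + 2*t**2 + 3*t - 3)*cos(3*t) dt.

t**3*sin(3*t)/3 + 2*t**2*sin(3*t)/3 + t**2*cos(3*t)/3 + 7*t*sin(3*t)/9 + 4*t*cos(3*t)/9 - 31*sin(3*t)/27 + 7*cos(3*t)/27 + C

Use integration by parts with u = t**3 + 2*t**2 + 3*t - 3, dv = cos(3*t) dt, so v = sin(3*t)/3.
Apply parts 3 times (tabular method): alternate signs, differentiate u down to 0, integrate dv up.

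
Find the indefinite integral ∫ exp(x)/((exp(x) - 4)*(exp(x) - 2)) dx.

Let u = e^x, du = e^x dx.
The integral becomes ∫ du/((u-4)(u-2)); decompose into partial fractions.

log(exp(x) - 4)/2 - log(exp(x) - 2)/2 + C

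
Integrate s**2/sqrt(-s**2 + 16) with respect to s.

Substitute s = 4·sin(θ), so ds = 4·cos(θ) dθ and the radical becomes sqrt(-s**2 + 16) = 4·cos(θ) by the Pythagorean identity.
Integrate the resulting trig expression in θ, then back-substitute θ = asin(s/4), sin(θ) = s/4, cos(θ) = sqrt(-s**2 + 16)/4 (absorbing any constant into C).

-s*sqrt(-s**2 + 16)/2 + 8*asin(s/4) + C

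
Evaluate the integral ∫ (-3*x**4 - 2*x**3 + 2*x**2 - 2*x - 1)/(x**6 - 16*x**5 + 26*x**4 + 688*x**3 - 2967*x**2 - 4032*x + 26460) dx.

Factor the denominator: (x - 7)**2*(x - 6)*(x - 5)*(x + 3)*(x + 6).
Partial-fraction decomposition: 3373/(66924*(x + 6)) - 83/(10800*(x + 3)) + 1043/(176*(x - 5)) - 4261/(108*(x - 6)) + 282947/(8450*(x - 7)) - 3903/(130*(x - 7)**2).
Integrate each term; A/(x−a) gives A·log|x−a|; A/(x−a)² gives −A/(x−a).

282947*log(x - 7)/8450 - 4261*log(x - 6)/108 + 1043*log(x - 5)/176 - 83*log(x + 3)/10800 + 3373*log(x + 6)/66924 + 3903/(130*x - 910) + C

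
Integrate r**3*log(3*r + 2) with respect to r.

r**4*log(3*r + 2)/4 - r**4/16 + r**3/18 - r**2/18 + 2*r/27 - 4*log(3*r + 2)/81 + C

Use integration by parts with u = log(3*r + 2), dv = r**3 dr.
Then du = 3/(3*r + 2) dr and v = r**4/4.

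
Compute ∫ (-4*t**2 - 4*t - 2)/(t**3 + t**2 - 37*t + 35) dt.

Factor the denominator: (t - 5)*(t - 1)*(t + 7).
Partial-fraction decomposition: -85/(48*(t + 7)) + 5/(16*(t - 1)) - 61/(24*(t - 5)).
Integrate each term: A/(t−a) contributes A·log|t−a|.

-61*log(t - 5)/24 + 5*log(t - 1)/16 - 85*log(t + 7)/48 + C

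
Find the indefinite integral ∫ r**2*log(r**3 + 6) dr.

Let u = r**3 + 6, so du = (3*r**2) dr.
The integral becomes (1/3)·∫ log(u) du; integrate by parts with u′=log(u), dv′=du.

r**3*log(r**3 + 6)/3 - r**3/3 + 2*log(r**3 + 6) + C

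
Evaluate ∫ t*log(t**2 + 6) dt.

t**2*log(t**2 + 6)/2 - t**2/2 + 3*log(t**2 + 6) + C

Let u = t**2 + 6, so du = (2*t) dt.
The integral becomes (1/2)·∫ log(u) du; integrate by parts with u′=log(u), dv′=du.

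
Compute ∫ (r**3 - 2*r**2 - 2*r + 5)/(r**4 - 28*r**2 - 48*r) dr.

Factor the denominator: r*(r - 6)*(r + 2)*(r + 4).
Partial-fraction decomposition: 83/(80*(r + 4)) - 7/(32*(r + 2)) + 137/(480*(r - 6)) - 5/(48*r).
Integrate each term: A/(r−a) contributes A·log|r−a|.

-5*log(r)/48 + 137*log(r - 6)/480 - 7*log(r + 2)/32 + 83*log(r + 4)/80 + C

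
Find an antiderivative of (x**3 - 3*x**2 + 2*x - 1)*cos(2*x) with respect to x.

x**3*sin(2*x)/2 - 3*x**2*sin(2*x)/2 + 3*x**2*cos(2*x)/4 + x*sin(2*x)/4 - 3*x*cos(2*x)/2 + sin(2*x)/4 + cos(2*x)/8 + C

Use integration by parts with u = x**3 - 3*x**2 + 2*x - 1, dv = cos(2*x) dx, so v = sin(2*x)/2.
Apply parts 3 times (tabular method): alternate signs, differentiate u down to 0, integrate dv up.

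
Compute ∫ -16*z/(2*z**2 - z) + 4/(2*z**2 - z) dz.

-4*log(2*z**2 - z) + C

Let u = 2*z**2 - z, so du = (4*z - 1) dz.
Rewriting, the integral becomes -4·∫ 1/u du = -4·log(u).
Substituting back, u = 2*z**2 - z.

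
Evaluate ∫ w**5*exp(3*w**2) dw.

Let u = w², du = 2w dw; rewrite as (1/2)∫ u^2·exp(3u) du.
Now integrate by parts 2 times.

(9*w**4 - 6*w**2 + 2)*exp(3*w**2)/54 + C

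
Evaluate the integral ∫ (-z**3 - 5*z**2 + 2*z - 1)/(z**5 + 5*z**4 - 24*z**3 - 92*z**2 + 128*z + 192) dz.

Factor the denominator: (z - 4)*(z - 2)*(z + 1)*(z + 4)*(z + 6).
Partial-fraction decomposition: 23/(800*(z + 6)) + 25/(288*(z + 4)) - 7/(225*(z + 1)) + 25/(288*(z - 2)) - 137/(800*(z - 4)).
Integrate each term: A/(z−a) contributes A·log|z−a|.

-137*log(z - 4)/800 - 7*log(z + 1)/225 + 23*log(z + 6)/800 + 25*log(z**2 + 2*z - 8)/288 + C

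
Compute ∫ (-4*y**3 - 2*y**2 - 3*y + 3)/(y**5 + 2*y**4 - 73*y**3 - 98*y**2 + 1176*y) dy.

log(y)/392 - 248*log(y - 7)/637 + 9*log(y - 4)/40 - 271*log(y + 6)/260 + 59*log(y + 7)/49 + C

Factor the denominator: y*(y - 7)*(y - 4)*(y + 6)*(y + 7).
Partial-fraction decomposition: 59/(49*(y + 7)) - 271/(260*(y + 6)) + 9/(40*(y - 4)) - 248/(637*(y - 7)) + 1/(392*y).
Integrate each term: A/(y−a) contributes A·log|y−a|.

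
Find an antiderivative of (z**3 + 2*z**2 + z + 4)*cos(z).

Use integration by parts with u = z**3 + 2*z**2 + z + 4, dv = cos(z) dz, so v = sin(z).
Apply parts 3 times (tabular method): alternate signs, differentiate u down to 0, integrate dv up.

z**3*sin(z) + 2*z**2*sin(z) + 3*z**2*cos(z) - 5*z*sin(z) + 4*z*cos(z) - 5*cos(z) + C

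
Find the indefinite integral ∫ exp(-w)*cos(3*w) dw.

3*exp(-w)*sin(3*w)/10 - exp(-w)*cos(3*w)/10 + C

Let I denote the integral. Integrate by parts with u = cos(3*w), dv = exp(-w) dw, so v = -exp(-w): I = -exp(-w)*cos(3*w) − 3·∫ exp(-w)*sin(3*w) dw.
Apply parts again with u = sin(3*w), dv = exp(-w) dw: ∫ exp(-w)*sin(3*w) dw = -exp(-w)*sin(3*w) + 3·I. Substituting back brings back I: I = 3*exp(-w)*sin(3*w) - exp(-w)*cos(3*w) − 9·I.
Solving for I: (1 + 9)·I equals the remaining terms, so I = (1/10)·(3*exp(-w)*sin(3*w) - exp(-w)*cos(3*w)).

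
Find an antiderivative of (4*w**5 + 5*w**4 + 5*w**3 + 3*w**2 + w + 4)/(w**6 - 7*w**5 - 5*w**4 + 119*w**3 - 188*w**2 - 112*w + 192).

Factor the denominator: (w - 4)**2*(w - 3)*(w - 1)*(w + 1)*(w + 4).
Partial-fraction decomposition: 193/(420*(w + 4)) + 1/(300*(w + 1)) - 11/(90*(w - 1)) + 773/(28*(w - 3)) - 21553/(900*(w - 4)) + 719/(15*(w - 4)**2).
Integrate each term; A/(w−a) gives A·log|w−a|; A/(w−a)² gives −A/(w−a).

-21553*log(w - 4)/900 + 773*log(w - 3)/28 - 11*log(w - 1)/90 + log(w + 1)/300 + 193*log(w + 4)/420 - 719/(15*w - 60) + C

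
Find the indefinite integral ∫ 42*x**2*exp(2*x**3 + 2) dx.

Let u = 2*x**3 + 2, so du = (6*x**2) dx.
Rewriting, the integral becomes 7·∫ e^u du = 7·e^u.
Substituting back, u = 2*x**3 + 2.

7*exp(2*x**3 + 2) + C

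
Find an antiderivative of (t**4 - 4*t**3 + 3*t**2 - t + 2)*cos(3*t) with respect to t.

t**4*sin(3*t)/3 - 4*t**3*sin(3*t)/3 + 4*t**3*cos(3*t)/9 + 5*t**2*sin(3*t)/9 - 4*t**2*cos(3*t)/3 + 5*t*sin(3*t)/9 + 10*t*cos(3*t)/27 + 44*sin(3*t)/81 + 5*cos(3*t)/27 + C

Use integration by parts with u = t**4 - 4*t**3 + 3*t**2 - t + 2, dv = cos(3*t) dt, so v = sin(3*t)/3.
Apply parts 4 times (tabular method): alternate signs, differentiate u down to 0, integrate dv up.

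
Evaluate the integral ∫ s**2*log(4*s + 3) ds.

Use integration by parts with u = log(4*s + 3), dv = s**2 ds.
Then du = 4/(4*s + 3) ds and v = s**3/3.

s**3*log(4*s + 3)/3 - s**3/9 + s**2/8 - 3*s/16 + 9*log(4*s + 3)/64 + C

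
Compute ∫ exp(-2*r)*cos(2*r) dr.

Let I denote the integral. Integrate by parts with u = cos(2*r), dv = exp(-2*r) dr, so v = -exp(-2*r)/2: I = -exp(-2*r)*cos(2*r)/2 − ∫ exp(-2*r)*sin(2*r) dr.
Apply parts again with u = sin(2*r), dv = exp(-2*r) dr: ∫ exp(-2*r)*sin(2*r) dr = -exp(-2*r)*sin(2*r)/2 + I. Substituting back brings back I: I = exp(-2*r)*sin(2*r)/2 - exp(-2*r)*cos(2*r)/2 − I.
Solving for I: (1 + 1)·I equals the remaining terms, so I = (1/2)·(exp(-2*r)*sin(2*r)/2 - exp(-2*r)*cos(2*r)/2).

exp(-2*r)*sin(2*r)/4 - exp(-2*r)*cos(2*r)/4 + C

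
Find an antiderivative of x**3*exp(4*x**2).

Let u = x², du = 2x dx; rewrite as (1/2)∫ u^1·exp(4u) du.
Now integrate by parts 1 time.

(4*x**2 - 1)*exp(4*x**2)/32 + C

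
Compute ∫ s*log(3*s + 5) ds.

s**2*log(3*s + 5)/2 - s**2/4 + 5*s/6 - 25*log(3*s + 5)/18 + C

Use integration by parts with u = log(3*s + 5), dv = s ds.
Then du = 3/(3*s + 5) ds and v = s**2/2.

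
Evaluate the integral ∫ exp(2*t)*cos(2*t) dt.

exp(2*t)*sin(2*t)/4 + exp(2*t)*cos(2*t)/4 + C

Let I denote the integral. Integrate by parts with u = cos(2*t), dv = exp(2*t) dt, so v = exp(2*t)/2: I = exp(2*t)*cos(2*t)/2 + ∫ exp(2*t)*sin(2*t) dt.
Apply parts again with u = sin(2*t), dv = exp(2*t) dt: ∫ exp(2*t)*sin(2*t) dt = exp(2*t)*sin(2*t)/2 − I. Substituting back brings back I: I = exp(2*t)*sin(2*t)/2 + exp(2*t)*cos(2*t)/2 − I.
Solving for I: (1 + 1)·I equals the remaining terms, so I = (1/2)·(exp(2*t)*sin(2*t)/2 + exp(2*t)*cos(2*t)/2).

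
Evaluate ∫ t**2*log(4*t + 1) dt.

Use integration by parts with u = log(4*t + 1), dv = t**2 dt.
Then du = 4/(4*t + 1) dt and v = t**3/3.

t**3*log(4*t + 1)/3 - t**3/9 + t**2/24 - t/48 + log(4*t + 1)/192 + C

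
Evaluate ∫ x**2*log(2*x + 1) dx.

Use integration by parts with u = log(2*x + 1), dv = x**2 dx.
Then du = 2/(2*x + 1) dx and v = x**3/3.

x**3*log(2*x + 1)/3 - x**3/9 + x**2/12 - x/12 + log(2*x + 1)/24 + C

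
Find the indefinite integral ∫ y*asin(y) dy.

Use integration by parts with u = arcsin(y), dv = y dy.
Then du = 1/sqrt(-y**2 + 1) dy.

y**2*asin(y)/2 + y*sqrt(-y**2 + 1)/4 - asin(y)/4 + C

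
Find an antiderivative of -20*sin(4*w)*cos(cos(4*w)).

5*sin(cos(4*w)) + C

Let u = cos(4*w), so du = (-4*sin(4*w)) dw.
Rewriting, the integral becomes 5·∫ cos(u) du = 5·sin(u).
Substituting back, u = cos(4*w).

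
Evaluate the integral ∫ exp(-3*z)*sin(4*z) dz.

-3*exp(-3*z)*sin(4*z)/25 - 4*exp(-3*z)*cos(4*z)/25 + C

Let I denote the integral. Integrate by parts with u = sin(4*z), dv = exp(-3*z) dz, so v = -exp(-3*z)/3: I = -exp(-3*z)*sin(4*z)/3 + (4/3)·∫ exp(-3*z)*cos(4*z) dz.
Apply parts again with u = cos(4*z), dv = exp(-3*z) dz: ∫ exp(-3*z)*cos(4*z) dz = -exp(-3*z)*cos(4*z)/3 − (4/3)·I. Substituting back brings back I: I = -exp(-3*z)*sin(4*z)/3 - 4*exp(-3*z)*cos(4*z)/9 − (16/9)·I.
Solving for I: (1 + 16/9)·I equals the remaining terms, so I = (9/25)·(-exp(-3*z)*sin(4*z)/3 - 4*exp(-3*z)*cos(4*z)/9).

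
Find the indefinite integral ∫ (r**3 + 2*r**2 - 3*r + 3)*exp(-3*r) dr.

Use integration by parts with u = r**3 + 2*r**2 - 3*r + 3, dv = exp(-3*r) dr, so v = -exp(-3*r)/3.
Apply parts 3 times (tabular method): alternate signs, differentiate u down to 0, integrate dv up.

(-3*r**3 - 9*r**2 + 3*r - 8)*exp(-3*r)/9 + C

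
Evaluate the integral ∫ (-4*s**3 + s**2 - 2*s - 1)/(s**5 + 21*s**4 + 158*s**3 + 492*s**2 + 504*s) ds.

Factor the denominator: s*(s + 2)*(s + 6)**2*(s + 7).
Partial-fraction decomposition: 1434/(35*(s + 7)) - 11729/(288*(s + 6)) + 911/(24*(s + 6)**2) - 39/(160*(s + 2)) - 1/(504*s).
Integrate each term; A/(s−a) gives A·log|s−a|; A/(s−a)² gives −A/(s−a).

-log(s)/504 - 39*log(s + 2)/160 - 11729*log(s + 6)/288 + 1434*log(s + 7)/35 - 911/(24*s + 144) + C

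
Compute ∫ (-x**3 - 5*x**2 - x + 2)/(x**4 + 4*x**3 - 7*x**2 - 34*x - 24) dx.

Factor the denominator: (x - 3)*(x + 1)*(x + 2)*(x + 4).
Partial-fraction decomposition: 5/(21*(x + 4)) - 4/(5*(x + 2)) + 1/(12*(x + 1)) - 73/(140*(x - 3)).
Integrate each term: A/(x−a) contributes A·log|x−a|.

-73*log(x - 3)/140 + log(x + 1)/12 - 4*log(x + 2)/5 + 5*log(x + 4)/21 + C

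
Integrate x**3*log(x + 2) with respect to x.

Use integration by parts with u = log(x + 2), dv = x**3 dx.
Then du = 1/(x + 2) dx and v = x**4/4.

x**4*log(x + 2)/4 - x**4/16 + x**3/6 - x**2/2 + 2*x - 4*log(x + 2) + C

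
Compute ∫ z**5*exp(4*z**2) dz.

(8*z**4 - 4*z**2 + 1)*exp(4*z**2)/64 + C

Let u = z², du = 2z dz; rewrite as (1/2)∫ u^2·exp(4u) du.
Now integrate by parts 2 times.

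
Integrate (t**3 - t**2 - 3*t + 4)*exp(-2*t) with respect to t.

Use integration by parts with u = t**3 - t**2 - 3*t + 4, dv = exp(-2*t) dt, so v = -exp(-2*t)/2.
Apply parts 3 times (tabular method): alternate signs, differentiate u down to 0, integrate dv up.

(-4*t**3 - 2*t**2 + 10*t - 11)*exp(-2*t)/8 + C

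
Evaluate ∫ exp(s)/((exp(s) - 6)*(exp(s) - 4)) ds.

log(exp(s) - 6)/2 - log(exp(s) - 4)/2 + C

Let u = e^s, du = e^s ds.
The integral becomes ∫ du/((u-4)(u-6)); decompose into partial fractions.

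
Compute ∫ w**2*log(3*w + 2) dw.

Use integration by parts with u = log(3*w + 2), dv = w**2 dw.
Then du = 3/(3*w + 2) dw and v = w**3/3.

w**3*log(3*w + 2)/3 - w**3/9 + w**2/9 - 4*w/27 + 8*log(3*w + 2)/81 + C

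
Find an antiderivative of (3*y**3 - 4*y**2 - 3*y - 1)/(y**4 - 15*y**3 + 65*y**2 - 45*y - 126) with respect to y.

811*log(y - 7)/32 - 485*log(y - 6)/21 + 35*log(y - 3)/48 + 5*log(y + 1)/224 + C

Factor the denominator: (y - 7)*(y - 6)*(y - 3)*(y + 1).
Partial-fraction decomposition: 5/(224*(y + 1)) + 35/(48*(y - 3)) - 485/(21*(y - 6)) + 811/(32*(y - 7)).
Integrate each term: A/(y−a) contributes A·log|y−a|.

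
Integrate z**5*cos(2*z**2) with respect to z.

Let u = z², du = 2z dz; rewrite as (1/2)∫ u^2·cos(2u) du.
Now integrate by parts 2 times.

z**4*sin(2*z**2)/4 + z**2*cos(2*z**2)/4 - sin(2*z**2)/8 + C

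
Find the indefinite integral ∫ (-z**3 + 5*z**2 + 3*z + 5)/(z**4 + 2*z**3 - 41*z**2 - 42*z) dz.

Factor the denominator: z*(z - 6)*(z + 1)*(z + 7).
Partial-fraction decomposition: -22/(21*(z + 7)) + 4/(21*(z + 1)) - 1/(42*(z - 6)) - 5/(42*z).
Integrate each term: A/(z−a) contributes A·log|z−a|.

-5*log(z)/42 - log(z - 6)/42 + 4*log(z + 1)/21 - 22*log(z + 7)/21 + C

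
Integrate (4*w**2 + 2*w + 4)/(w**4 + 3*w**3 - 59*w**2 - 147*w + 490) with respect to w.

Factor the denominator: (w - 7)*(w - 2)*(w + 5)*(w + 7).
Partial-fraction decomposition: -31/(42*(w + 7)) + 47/(84*(w + 5)) - 8/(105*(w - 2)) + 107/(420*(w - 7)).
Integrate each term: A/(w−a) contributes A·log|w−a|.

107*log(w - 7)/420 - 8*log(w - 2)/105 + 47*log(w + 5)/84 - 31*log(w + 7)/42 + C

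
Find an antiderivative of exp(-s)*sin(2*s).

-exp(-s)*sin(2*s)/5 - 2*exp(-s)*cos(2*s)/5 + C

Let I denote the integral. Integrate by parts with u = sin(2*s), dv = exp(-s) ds, so v = -exp(-s): I = -exp(-s)*sin(2*s) + 2·∫ exp(-s)*cos(2*s) ds.
Apply parts again with u = cos(2*s), dv = exp(-s) ds: ∫ exp(-s)*cos(2*s) ds = -exp(-s)*cos(2*s) − 2·I. Substituting back brings back I: I = -exp(-s)*sin(2*s) - 2*exp(-s)*cos(2*s) − 4·I.
Solving for I: (1 + 4)·I equals the remaining terms, so I = (1/5)·(-exp(-s)*sin(2*s) - 2*exp(-s)*cos(2*s)).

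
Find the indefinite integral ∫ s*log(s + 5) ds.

Use integration by parts with u = log(s + 5), dv = s ds.
Then du = 1/(s + 5) ds and v = s**2/2.

s**2*log(s + 5)/2 - s**2/4 + 5*s/2 - 25*log(s + 5)/2 + C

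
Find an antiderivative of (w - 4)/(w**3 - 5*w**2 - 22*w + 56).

Factor the denominator: (w - 7)*(w - 2)*(w + 4).
Partial-fraction decomposition: -4/(33*(w + 4)) + 1/(15*(w - 2)) + 3/(55*(w - 7)).
Integrate each term: A/(w−a) contributes A·log|w−a|.

3*log(w - 7)/55 + log(w - 2)/15 - 4*log(w + 4)/33 + C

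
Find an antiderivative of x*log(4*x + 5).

x**2*log(4*x + 5)/2 - x**2/4 + 5*x/8 - 25*log(4*x + 5)/32 + C

Use integration by parts with u = log(4*x + 5), dv = x dx.
Then du = 4/(4*x + 5) dx and v = x**2/2.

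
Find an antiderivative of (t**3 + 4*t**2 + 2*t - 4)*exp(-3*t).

(-9*t**3 - 45*t**2 - 48*t + 20)*exp(-3*t)/27 + C

Use integration by parts with u = t**3 + 4*t**2 + 2*t - 4, dv = exp(-3*t) dt, so v = -exp(-3*t)/3.
Apply parts 3 times (tabular method): alternate signs, differentiate u down to 0, integrate dv up.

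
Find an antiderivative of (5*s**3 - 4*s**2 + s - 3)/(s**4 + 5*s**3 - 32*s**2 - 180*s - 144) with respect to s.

313*log(s - 6)/280 + 13*log(s + 1)/105 - 391*log(s + 4)/60 + 411*log(s + 6)/40 + C

Factor the denominator: (s - 6)*(s + 1)*(s + 4)*(s + 6).
Partial-fraction decomposition: 411/(40*(s + 6)) - 391/(60*(s + 4)) + 13/(105*(s + 1)) + 313/(280*(s - 6)).
Integrate each term: A/(s−a) contributes A·log|s−a|.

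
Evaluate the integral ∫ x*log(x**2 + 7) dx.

Let u = x**2 + 7, so du = (2*x) dx.
The integral becomes (1/2)·∫ log(u) du; integrate by parts with u′=log(u), dv′=du.

x**2*log(x**2 + 7)/2 - x**2/2 + 7*log(x**2 + 7)/2 + C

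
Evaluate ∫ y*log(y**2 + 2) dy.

Let u = y**2 + 2, so du = (2*y) dy.
The integral becomes (1/2)·∫ log(u) du; integrate by parts with u′=log(u), dv′=du.

y**2*log(y**2 + 2)/2 - y**2/2 + log(y**2 + 2) + C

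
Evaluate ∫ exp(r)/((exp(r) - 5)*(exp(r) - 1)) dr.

log(exp(r) - 5)/4 - log(exp(r) - 1)/4 + C

Let u = e^r, du = e^r dr.
The integral becomes ∫ du/((u-5)(u-1)); decompose into partial fractions.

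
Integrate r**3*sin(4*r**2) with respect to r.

-r**2*cos(4*r**2)/8 + sin(4*r**2)/32 + C

Let u = r², du = 2r dr; rewrite as (1/2)∫ u^1·sin(4u) du.
Now integrate by parts 1 time.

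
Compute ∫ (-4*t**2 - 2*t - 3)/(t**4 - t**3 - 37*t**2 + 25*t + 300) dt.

Factor the denominator: (t - 5)*(t - 4)*(t + 3)*(t + 5).
Partial-fraction decomposition: 31/(60*(t + 5)) - 33/(112*(t + 3)) + 25/(21*(t - 4)) - 113/(80*(t - 5)).
Integrate each term: A/(t−a) contributes A·log|t−a|.

-113*log(t - 5)/80 + 25*log(t - 4)/21 - 33*log(t + 3)/112 + 31*log(t + 5)/60 + C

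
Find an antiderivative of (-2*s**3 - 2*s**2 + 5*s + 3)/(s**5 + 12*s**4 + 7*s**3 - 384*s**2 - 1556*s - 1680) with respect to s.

Factor the denominator: (s - 6)*(s + 2)*(s + 4)*(s + 5)*(s + 7).
Partial-fraction decomposition: 278/(195*(s + 7)) - 89/(33*(s + 5)) + 79/(60*(s + 4)) - 1/(240*(s + 2)) - 471/(11440*(s - 6)).
Integrate each term: A/(s−a) contributes A·log|s−a|.

-471*log(s - 6)/11440 - log(s + 2)/240 + 79*log(s + 4)/60 - 89*log(s + 5)/33 + 278*log(s + 7)/195 + C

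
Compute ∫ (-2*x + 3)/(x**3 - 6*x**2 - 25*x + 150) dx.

-9*log(x - 6)/11 + 7*log(x - 5)/10 + 13*log(x + 5)/110 + C

Factor the denominator: (x - 6)*(x - 5)*(x + 5).
Partial-fraction decomposition: 13/(110*(x + 5)) + 7/(10*(x - 5)) - 9/(11*(x - 6)).
Integrate each term: A/(x−a) contributes A·log|x−a|.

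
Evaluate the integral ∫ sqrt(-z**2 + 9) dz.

z*sqrt(-z**2 + 9)/2 + 9*asin(z/3)/2 + C

Substitute z = 3·sin(θ), so dz = 3·cos(θ) dθ and the radical becomes sqrt(-z**2 + 9) = 3·cos(θ) by the Pythagorean identity.
Integrate the resulting trig expression in θ, then back-substitute θ = asin(z/3), sin(θ) = z/3, cos(θ) = sqrt(-z**2 + 9)/3 (absorbing any constant into C).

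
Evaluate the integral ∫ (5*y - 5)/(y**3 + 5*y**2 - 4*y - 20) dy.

5*log(y - 2)/28 + 5*log(y + 2)/4 - 10*log(y + 5)/7 + C

Factor the denominator: (y - 2)*(y + 2)*(y + 5).
Partial-fraction decomposition: -10/(7*(y + 5)) + 5/(4*(y + 2)) + 5/(28*(y - 2)).
Integrate each term: A/(y−a) contributes A·log|y−a|.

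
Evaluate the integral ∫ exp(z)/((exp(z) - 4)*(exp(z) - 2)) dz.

log(exp(z) - 4)/2 - log(exp(z) - 2)/2 + C

Let u = e^z, du = e^z dz.
The integral becomes ∫ du/((u-4)(u-2)); decompose into partial fractions.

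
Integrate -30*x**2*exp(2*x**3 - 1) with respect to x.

Let u = 2*x**3 - 1, so du = (6*x**2) dx.
Rewriting, the integral becomes -5·∫ e^u du = -5·e^u.
Substituting back, u = 2*x**3 - 1.

-5*exp(2*x**3 - 1) + C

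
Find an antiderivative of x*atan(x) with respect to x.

Use integration by parts with u = arctan(x), dv = x dx.
Then du = 1/(x**2 + 1) dx.

x**2*atan(x)/2 - x/2 + atan(x)/2 + C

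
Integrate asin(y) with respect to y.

y*asin(y) + sqrt(-y**2 + 1) + C

Use integration by parts with u = arcsin(y), dv = dy.
Then du = 1/sqrt(-y**2 + 1) dy.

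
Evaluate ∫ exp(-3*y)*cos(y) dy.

Let I denote the integral. Integrate by parts with u = cos(y), dv = exp(-3*y) dy, so v = -exp(-3*y)/3: I = -exp(-3*y)*cos(y)/3 − (1/3)·∫ exp(-3*y)*sin(y) dy.
Apply parts again with u = sin(y), dv = exp(-3*y) dy: ∫ exp(-3*y)*sin(y) dy = -exp(-3*y)*sin(y)/3 + (1/3)·I. Substituting back brings back I: I = exp(-3*y)*sin(y)/9 - exp(-3*y)*cos(y)/3 − (1/9)·I.
Solving for I: (1 + 1/9)·I equals the remaining terms, so I = (9/10)·(exp(-3*y)*sin(y)/9 - exp(-3*y)*cos(y)/3).

exp(-3*y)*sin(y)/10 - 3*exp(-3*y)*cos(y)/10 + C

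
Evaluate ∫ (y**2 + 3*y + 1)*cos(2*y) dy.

Use integration by parts with u = y**2 + 3*y + 1, dv = cos(2*y) dy, so v = sin(2*y)/2.
Apply parts 2 times (tabular method): alternate signs, differentiate u down to 0, integrate dv up.

y**2*sin(2*y)/2 + 3*y*sin(2*y)/2 + y*cos(2*y)/2 + sin(2*y)/4 + 3*cos(2*y)/4 + C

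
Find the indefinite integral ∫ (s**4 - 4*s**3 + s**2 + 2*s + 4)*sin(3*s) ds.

-s**4*cos(3*s)/3 + 4*s**3*sin(3*s)/9 + 4*s**3*cos(3*s)/3 - 4*s**2*sin(3*s)/3 + s**2*cos(3*s)/9 - 2*s*sin(3*s)/27 - 14*s*cos(3*s)/9 + 14*sin(3*s)/27 - 110*cos(3*s)/81 + C

Use integration by parts with u = s**4 - 4*s**3 + s**2 + 2*s + 4, dv = sin(3*s) ds, so v = -cos(3*s)/3.
Apply parts 4 times (tabular method): alternate signs, differentiate u down to 0, integrate dv up.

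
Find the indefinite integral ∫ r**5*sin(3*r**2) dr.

-r**4*cos(3*r**2)/6 + r**2*sin(3*r**2)/9 + cos(3*r**2)/27 + C

Let u = r², du = 2r dr; rewrite as (1/2)∫ u^2·sin(3u) du.
Now integrate by parts 2 times.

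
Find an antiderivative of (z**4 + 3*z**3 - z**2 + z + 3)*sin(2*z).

-z**4*cos(2*z)/2 + z**3*sin(2*z) - 3*z**3*cos(2*z)/2 + 9*z**2*sin(2*z)/4 + 2*z**2*cos(2*z) - 2*z*sin(2*z) + 7*z*cos(2*z)/4 - 7*sin(2*z)/8 - 5*cos(2*z)/2 + C

Use integration by parts with u = z**4 + 3*z**3 - z**2 + z + 3, dv = sin(2*z) dz, so v = -cos(2*z)/2.
Apply parts 4 times (tabular method): alternate signs, differentiate u down to 0, integrate dv up.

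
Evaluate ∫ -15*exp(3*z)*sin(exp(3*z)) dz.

5*cos(exp(3*z)) + C

Let u = exp(3*z), so du = (3*exp(3*z)) dz.
Rewriting, the integral becomes -5·∫ sin(u) du = -5·-cos(u).
Substituting back, u = exp(3*z).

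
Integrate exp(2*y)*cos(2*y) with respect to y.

exp(2*y)*sin(2*y)/4 + exp(2*y)*cos(2*y)/4 + C

Let I denote the integral. Integrate by parts with u = cos(2*y), dv = exp(2*y) dy, so v = exp(2*y)/2: I = exp(2*y)*cos(2*y)/2 + ∫ exp(2*y)*sin(2*y) dy.
Apply parts again with u = sin(2*y), dv = exp(2*y) dy: ∫ exp(2*y)*sin(2*y) dy = exp(2*y)*sin(2*y)/2 − I. Substituting back brings back I: I = exp(2*y)*sin(2*y)/2 + exp(2*y)*cos(2*y)/2 − I.
Solving for I: (1 + 1)·I equals the remaining terms, so I = (1/2)·(exp(2*y)*sin(2*y)/2 + exp(2*y)*cos(2*y)/2).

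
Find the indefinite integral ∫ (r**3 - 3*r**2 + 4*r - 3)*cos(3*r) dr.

r**3*sin(3*r)/3 - r**2*sin(3*r) + r**2*cos(3*r)/3 + 10*r*sin(3*r)/9 - 2*r*cos(3*r)/3 - 7*sin(3*r)/9 + 10*cos(3*r)/27 + C

Use integration by parts with u = r**3 - 3*r**2 + 4*r - 3, dv = cos(3*r) dr, so v = sin(3*r)/3.
Apply parts 3 times (tabular method): alternate signs, differentiate u down to 0, integrate dv up.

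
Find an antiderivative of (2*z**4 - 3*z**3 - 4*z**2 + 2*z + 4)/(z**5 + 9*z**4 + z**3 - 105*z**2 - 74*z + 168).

Factor the denominator: (z - 3)*(z - 1)*(z + 2)*(z + 4)*(z + 7).
Partial-fraction decomposition: 75/(16*(z + 7)) - 106/(35*(z + 4)) + 4/(15*(z + 2)) - 1/(240*(z - 1)) + 11/(140*(z - 3)).
Integrate each term: A/(z−a) contributes A·log|z−a|.

11*log(z - 3)/140 - log(z - 1)/240 + 4*log(z + 2)/15 - 106*log(z + 4)/35 + 75*log(z + 7)/16 + C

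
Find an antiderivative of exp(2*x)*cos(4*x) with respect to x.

exp(2*x)*sin(4*x)/5 + exp(2*x)*cos(4*x)/10 + C

Let I denote the integral. Integrate by parts with u = cos(4*x), dv = exp(2*x) dx, so v = exp(2*x)/2: I = exp(2*x)*cos(4*x)/2 + 2·∫ exp(2*x)*sin(4*x) dx.
Apply parts again with u = sin(4*x), dv = exp(2*x) dx: ∫ exp(2*x)*sin(4*x) dx = exp(2*x)*sin(4*x)/2 − 2·I. Substituting back brings back I: I = exp(2*x)*sin(4*x) + exp(2*x)*cos(4*x)/2 − 4·I.
Solving for I: (1 + 4)·I equals the remaining terms, so I = (1/5)·(exp(2*x)*sin(4*x) + exp(2*x)*cos(4*x)/2).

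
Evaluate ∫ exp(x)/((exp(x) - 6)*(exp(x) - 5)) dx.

log(exp(x) - 6) - log(exp(x) - 5) + C

Let u = e^x, du = e^x dx.
The integral becomes ∫ du/((u-6)(u-5)); decompose into partial fractions.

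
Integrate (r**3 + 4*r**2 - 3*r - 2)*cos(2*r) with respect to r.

Use integration by parts with u = r**3 + 4*r**2 - 3*r - 2, dv = cos(2*r) dr, so v = sin(2*r)/2.
Apply parts 3 times (tabular method): alternate signs, differentiate u down to 0, integrate dv up.

r**3*sin(2*r)/2 + 2*r**2*sin(2*r) + 3*r**2*cos(2*r)/4 - 9*r*sin(2*r)/4 + 2*r*cos(2*r) - 2*sin(2*r) - 9*cos(2*r)/8 + C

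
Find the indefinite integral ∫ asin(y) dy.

Use integration by parts with u = arcsin(y), dv = dy.
Then du = 1/sqrt(-y**2 + 1) dy.

y*asin(y) + sqrt(-y**2 + 1) + C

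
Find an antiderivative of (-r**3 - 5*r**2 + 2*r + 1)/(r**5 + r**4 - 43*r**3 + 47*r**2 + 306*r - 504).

Factor the denominator: (r - 4)*(r - 3)*(r - 2)*(r + 3)*(r + 7).
Partial-fraction decomposition: 17/(792*(r + 7)) + 23/(840*(r + 3)) - 23/(90*(r - 2)) + 13/(12*(r - 3)) - 135/(154*(r - 4)).
Integrate each term: A/(r−a) contributes A·log|r−a|.

-135*log(r - 4)/154 + 13*log(r - 3)/12 - 23*log(r - 2)/90 + 23*log(r + 3)/840 + 17*log(r + 7)/792 + C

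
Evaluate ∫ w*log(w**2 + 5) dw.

w**2*log(w**2 + 5)/2 - w**2/2 + 5*log(w**2 + 5)/2 + C

Let u = w**2 + 5, so du = (2*w) dw.
The integral becomes (1/2)·∫ log(u) du; integrate by parts with u′=log(u), dv′=du.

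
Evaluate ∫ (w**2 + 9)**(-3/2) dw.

w/(9*sqrt(w**2 + 9)) + C

Substitute w = 3·tan(θ), so dw = 3·sec(θ)^2 dθ and the radical becomes sqrt(w**2 + 9) = 3·sec(θ) by the Pythagorean identity.
Integrate the resulting trig expression in θ, then back-substitute tan(θ) = w/3, sec(θ) = sqrt(w**2 + 9)/3 (absorbing any constant into C).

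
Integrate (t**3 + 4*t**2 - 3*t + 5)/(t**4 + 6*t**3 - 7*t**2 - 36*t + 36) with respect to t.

23*log(t - 2)/40 - log(t - 1)/4 + 23*log(t + 3)/60 + 7*log(t + 6)/24 + C

Factor the denominator: (t - 2)*(t - 1)*(t + 3)*(t + 6).
Partial-fraction decomposition: 7/(24*(t + 6)) + 23/(60*(t + 3)) - 1/(4*(t - 1)) + 23/(40*(t - 2)).
Integrate each term: A/(t−a) contributes A·log|t−a|.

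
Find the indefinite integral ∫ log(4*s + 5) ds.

Use integration by parts with u = log(4*s + 5), dv = ds.
Then du = 4/(4*s + 5) ds and v = s.

s*log(4*s + 5) - s + 5*log(4*s + 5)/4 + C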